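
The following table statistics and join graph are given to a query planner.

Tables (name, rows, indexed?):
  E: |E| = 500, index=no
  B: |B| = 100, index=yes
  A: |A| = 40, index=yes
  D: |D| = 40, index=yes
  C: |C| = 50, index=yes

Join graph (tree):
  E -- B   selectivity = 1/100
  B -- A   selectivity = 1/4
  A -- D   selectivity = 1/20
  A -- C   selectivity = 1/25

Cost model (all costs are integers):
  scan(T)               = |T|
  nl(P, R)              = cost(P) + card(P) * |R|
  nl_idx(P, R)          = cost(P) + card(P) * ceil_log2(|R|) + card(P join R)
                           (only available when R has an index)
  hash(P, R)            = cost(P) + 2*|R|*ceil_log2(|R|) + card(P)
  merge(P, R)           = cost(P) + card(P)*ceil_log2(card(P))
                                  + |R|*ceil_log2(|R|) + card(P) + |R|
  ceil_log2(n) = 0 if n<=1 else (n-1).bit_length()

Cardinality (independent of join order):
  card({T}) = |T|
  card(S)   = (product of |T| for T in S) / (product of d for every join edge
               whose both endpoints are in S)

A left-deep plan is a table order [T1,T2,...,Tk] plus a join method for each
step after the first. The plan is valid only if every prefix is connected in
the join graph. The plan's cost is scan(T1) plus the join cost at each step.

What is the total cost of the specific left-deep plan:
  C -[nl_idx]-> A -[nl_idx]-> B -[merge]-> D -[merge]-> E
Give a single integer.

step 1: scan C: cost=50, card=50
step 2: join A via nl_idx
    card(P join A) = 50*40/(25) = 80
    cost = 50 + 50*6 + 80 = 430
step 3: join B via nl_idx
    card(P join B) = 80*100/(4) = 2000
    cost = 430 + 80*7 + 2000 = 2990
step 4: join D via merge
    card(P join D) = 2000*40/(20) = 4000
    cost = 2990 + 2000*11 + 40*6 + 2000 + 40 = 27270
step 5: join E via merge
    card(P join E) = 4000*500/(100) = 20000
    cost = 27270 + 4000*12 + 500*9 + 4000 + 500 = 84270

84270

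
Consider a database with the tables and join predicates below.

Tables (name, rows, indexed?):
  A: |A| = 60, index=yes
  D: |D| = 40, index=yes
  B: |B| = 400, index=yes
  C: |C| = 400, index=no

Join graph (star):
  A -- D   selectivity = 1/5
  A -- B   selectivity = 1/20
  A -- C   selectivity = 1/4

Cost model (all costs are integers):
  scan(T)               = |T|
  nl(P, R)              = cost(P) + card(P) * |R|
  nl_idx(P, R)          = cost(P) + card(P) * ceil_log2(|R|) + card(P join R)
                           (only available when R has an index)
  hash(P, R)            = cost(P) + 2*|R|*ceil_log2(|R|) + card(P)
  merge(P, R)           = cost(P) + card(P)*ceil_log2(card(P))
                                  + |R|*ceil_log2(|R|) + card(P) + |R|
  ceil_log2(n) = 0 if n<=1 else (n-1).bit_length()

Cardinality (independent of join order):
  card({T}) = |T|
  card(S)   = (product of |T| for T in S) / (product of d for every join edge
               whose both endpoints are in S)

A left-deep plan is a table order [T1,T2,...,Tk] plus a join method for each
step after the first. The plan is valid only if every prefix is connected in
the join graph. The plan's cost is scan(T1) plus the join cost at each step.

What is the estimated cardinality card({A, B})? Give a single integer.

1200

Tables in S: A(60), B(400)
Edges inside S: A-B(d=20)
numerator = 60 * 400 = 24000
denominator = 20 = 20
card(S) = 24000 / 20 = 1200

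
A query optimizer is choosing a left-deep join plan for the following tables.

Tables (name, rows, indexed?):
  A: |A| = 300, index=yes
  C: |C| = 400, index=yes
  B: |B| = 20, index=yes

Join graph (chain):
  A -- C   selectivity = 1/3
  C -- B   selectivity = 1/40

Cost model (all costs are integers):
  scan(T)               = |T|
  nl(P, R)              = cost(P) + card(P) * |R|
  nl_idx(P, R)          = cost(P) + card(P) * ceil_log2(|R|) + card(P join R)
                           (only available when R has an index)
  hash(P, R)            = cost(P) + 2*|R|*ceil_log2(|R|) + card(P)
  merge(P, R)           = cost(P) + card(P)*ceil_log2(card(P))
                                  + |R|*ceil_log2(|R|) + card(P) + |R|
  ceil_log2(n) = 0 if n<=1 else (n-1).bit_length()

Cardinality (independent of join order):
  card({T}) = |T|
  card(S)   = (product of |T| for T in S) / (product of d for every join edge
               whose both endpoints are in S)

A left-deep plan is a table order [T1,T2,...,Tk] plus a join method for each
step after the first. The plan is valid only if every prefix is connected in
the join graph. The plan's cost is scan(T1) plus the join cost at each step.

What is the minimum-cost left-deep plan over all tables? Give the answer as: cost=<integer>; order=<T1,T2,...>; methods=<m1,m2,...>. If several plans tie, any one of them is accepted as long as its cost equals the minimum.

Selinger DP (subsets sized 1..n):
  {A}: scan cost=300, card=300
  {C}: scan cost=400, card=400
  {B}: scan cost=20, card=20
  {AC}: card=40000; try (A,hash)→6200, (C,merge)→7300, (A,merge)→7400, (C,hash)→7800, (C,nl_idx)→43000, (A,nl_idx)→44000 …(+2); best=6200 via (A,hash)
  {BC}: card=200; try (C,nl_idx)→400, (B,hash)→1000, (B,nl_idx)→2600, (C,merge)→4140, (B,merge)→4520, (C,hash)→7240 …(+2); best=400 via (C,nl_idx)
  {ABC}: card=20000; try (A,merge)→5200, (A,hash)→6000, (A,nl_idx)→22200, (B,hash)→46400, (A,nl)→60400, (B,nl_idx)→226200 …(+2); best=5200 via (A,merge)

cost=5200; order=B,C,A; methods=nl_idx,merge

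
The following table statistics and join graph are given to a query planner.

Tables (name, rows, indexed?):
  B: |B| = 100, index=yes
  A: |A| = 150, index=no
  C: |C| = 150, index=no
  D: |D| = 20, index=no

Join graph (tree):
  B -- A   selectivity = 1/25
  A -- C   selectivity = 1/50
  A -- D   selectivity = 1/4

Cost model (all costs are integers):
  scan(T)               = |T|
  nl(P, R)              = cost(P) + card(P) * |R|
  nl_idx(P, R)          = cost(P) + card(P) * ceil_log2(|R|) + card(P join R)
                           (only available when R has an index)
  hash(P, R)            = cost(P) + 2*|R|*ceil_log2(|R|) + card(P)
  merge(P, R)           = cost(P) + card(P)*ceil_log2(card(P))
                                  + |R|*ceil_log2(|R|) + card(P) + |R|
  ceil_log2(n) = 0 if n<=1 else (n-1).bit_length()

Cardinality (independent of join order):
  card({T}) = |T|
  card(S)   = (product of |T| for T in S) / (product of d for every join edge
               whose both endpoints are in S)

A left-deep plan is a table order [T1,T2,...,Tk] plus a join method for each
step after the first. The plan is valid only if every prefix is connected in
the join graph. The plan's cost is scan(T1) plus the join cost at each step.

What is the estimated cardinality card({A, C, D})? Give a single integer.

2250

Tables in S: A(150), C(150), D(20)
Edges inside S: A-C(d=50), A-D(d=4)
numerator = 150 * 150 * 20 = 450000
denominator = 50 * 4 = 200
card(S) = 450000 / 200 = 2250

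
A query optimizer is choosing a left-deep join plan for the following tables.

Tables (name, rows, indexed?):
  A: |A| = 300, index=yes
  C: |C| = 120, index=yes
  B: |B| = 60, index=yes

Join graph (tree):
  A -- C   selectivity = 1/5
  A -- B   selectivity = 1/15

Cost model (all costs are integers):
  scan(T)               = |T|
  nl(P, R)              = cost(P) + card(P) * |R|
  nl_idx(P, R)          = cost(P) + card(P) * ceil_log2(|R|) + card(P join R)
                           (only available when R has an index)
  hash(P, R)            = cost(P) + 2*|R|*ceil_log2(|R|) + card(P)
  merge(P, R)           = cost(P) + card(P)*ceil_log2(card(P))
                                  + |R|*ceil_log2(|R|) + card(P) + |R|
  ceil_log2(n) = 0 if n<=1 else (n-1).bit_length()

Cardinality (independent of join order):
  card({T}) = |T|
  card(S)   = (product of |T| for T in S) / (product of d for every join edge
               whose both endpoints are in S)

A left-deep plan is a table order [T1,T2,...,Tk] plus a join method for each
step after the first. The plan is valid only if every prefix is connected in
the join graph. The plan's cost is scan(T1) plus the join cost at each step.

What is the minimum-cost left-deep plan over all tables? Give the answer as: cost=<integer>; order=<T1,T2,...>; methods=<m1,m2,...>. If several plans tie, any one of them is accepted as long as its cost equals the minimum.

Selinger DP (subsets sized 1..n):
  {A}: scan cost=300, card=300
  {C}: scan cost=120, card=120
  {B}: scan cost=60, card=60
  {AC}: card=7200; try (C,hash)→2280, (A,merge)→4080, (C,merge)→4260, (A,hash)→5640, (A,nl_idx)→8400, (C,nl_idx)→9600 …(+2); best=2280 via (C,hash)
  {AB}: card=1200; try (B,hash)→1320, (A,nl_idx)→1800, (B,nl_idx)→3300, (A,merge)→3480, (B,merge)→3720, (A,hash)→5520 …(+2); best=1320 via (B,hash)
  {ABC}: card=28800; try (C,hash)→4200, (B,hash)→10200, (C,merge)→16680, (C,nl_idx)→38520, (B,nl_idx)→74280, (B,merge)→103500 …(+2); best=4200 via (C,hash)

cost=4200; order=A,B,C; methods=hash,hash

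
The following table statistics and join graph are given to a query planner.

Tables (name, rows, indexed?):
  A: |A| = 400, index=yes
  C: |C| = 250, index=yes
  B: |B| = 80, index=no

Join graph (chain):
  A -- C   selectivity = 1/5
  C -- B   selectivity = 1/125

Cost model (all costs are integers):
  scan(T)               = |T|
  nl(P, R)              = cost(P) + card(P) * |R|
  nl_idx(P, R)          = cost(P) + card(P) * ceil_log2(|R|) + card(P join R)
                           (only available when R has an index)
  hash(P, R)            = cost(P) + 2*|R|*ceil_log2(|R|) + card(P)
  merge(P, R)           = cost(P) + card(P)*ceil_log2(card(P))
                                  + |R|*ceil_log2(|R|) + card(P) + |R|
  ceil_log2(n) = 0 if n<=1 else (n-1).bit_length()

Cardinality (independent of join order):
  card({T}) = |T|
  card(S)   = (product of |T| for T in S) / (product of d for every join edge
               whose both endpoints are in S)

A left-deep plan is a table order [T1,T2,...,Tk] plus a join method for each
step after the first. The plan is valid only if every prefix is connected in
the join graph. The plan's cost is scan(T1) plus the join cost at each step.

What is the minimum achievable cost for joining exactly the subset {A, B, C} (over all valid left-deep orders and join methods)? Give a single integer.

6320

Selinger DP over subsets of {A,B,C}:
  {A}: scan cost=400, card=400
  {C}: scan cost=250, card=250
  {B}: scan cost=80, card=80
  {AC}: card=20000; try (C,hash)→4800, (A,merge)→6500, (C,merge)→6650, (A,hash)→7700, (A,nl_idx)→22500, (C,nl_idx)→23600 …(+2); best=4800 via (C,hash)
  {BC}: card=160; try (C,nl_idx)→880, (B,hash)→1620, (C,merge)→2970, (B,merge)→3140, (C,hash)→4160, (C,nl)→20080 …(+1); best=880 via (C,nl_idx)
  {ABC}: card=12800; try (A,merge)→6320, (A,hash)→8240, (A,nl_idx)→15120, (B,hash)→25920, (A,nl)→64880, (B,merge)→325440 …(+1); best=6320 via (A,merge)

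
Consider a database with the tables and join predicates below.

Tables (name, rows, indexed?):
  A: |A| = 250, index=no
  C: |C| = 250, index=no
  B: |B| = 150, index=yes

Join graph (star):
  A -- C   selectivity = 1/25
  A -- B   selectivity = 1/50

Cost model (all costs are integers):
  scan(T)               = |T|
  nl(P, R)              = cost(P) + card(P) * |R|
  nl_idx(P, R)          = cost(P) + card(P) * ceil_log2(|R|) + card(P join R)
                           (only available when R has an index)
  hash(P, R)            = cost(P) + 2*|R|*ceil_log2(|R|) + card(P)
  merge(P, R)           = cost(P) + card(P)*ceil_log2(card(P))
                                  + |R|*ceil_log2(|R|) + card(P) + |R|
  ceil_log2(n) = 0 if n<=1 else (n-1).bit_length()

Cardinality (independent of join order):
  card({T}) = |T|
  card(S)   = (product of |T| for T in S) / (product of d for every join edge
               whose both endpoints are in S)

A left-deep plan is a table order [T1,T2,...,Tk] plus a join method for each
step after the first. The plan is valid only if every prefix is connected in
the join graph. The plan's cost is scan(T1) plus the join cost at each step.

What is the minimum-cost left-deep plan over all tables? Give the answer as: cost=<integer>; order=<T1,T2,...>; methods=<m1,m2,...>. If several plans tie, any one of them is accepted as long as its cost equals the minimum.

Selinger DP (subsets sized 1..n):
  {A}: scan cost=250, card=250
  {C}: scan cost=250, card=250
  {B}: scan cost=150, card=150
  {AC}: card=2500; try (C,hash)→4500, (A,hash)→4500, (C,merge)→4750, (A,merge)→4750, (C,nl)→62750, (A,nl)→62750; best=4500 via (C,hash)
  {AB}: card=750; try (B,hash)→2900, (B,nl_idx)→3000, (A,merge)→3750, (B,merge)→3850, (A,hash)→4300, (A,nl)→37650 …(+1); best=2900 via (B,hash)
  {ABC}: card=7500; try (C,hash)→7650, (B,hash)→9400, (C,merge)→13400, (B,nl_idx)→32000, (B,merge)→38350, (C,nl)→190400 …(+1); best=7650 via (C,hash)

cost=7650; order=A,B,C; methods=hash,hash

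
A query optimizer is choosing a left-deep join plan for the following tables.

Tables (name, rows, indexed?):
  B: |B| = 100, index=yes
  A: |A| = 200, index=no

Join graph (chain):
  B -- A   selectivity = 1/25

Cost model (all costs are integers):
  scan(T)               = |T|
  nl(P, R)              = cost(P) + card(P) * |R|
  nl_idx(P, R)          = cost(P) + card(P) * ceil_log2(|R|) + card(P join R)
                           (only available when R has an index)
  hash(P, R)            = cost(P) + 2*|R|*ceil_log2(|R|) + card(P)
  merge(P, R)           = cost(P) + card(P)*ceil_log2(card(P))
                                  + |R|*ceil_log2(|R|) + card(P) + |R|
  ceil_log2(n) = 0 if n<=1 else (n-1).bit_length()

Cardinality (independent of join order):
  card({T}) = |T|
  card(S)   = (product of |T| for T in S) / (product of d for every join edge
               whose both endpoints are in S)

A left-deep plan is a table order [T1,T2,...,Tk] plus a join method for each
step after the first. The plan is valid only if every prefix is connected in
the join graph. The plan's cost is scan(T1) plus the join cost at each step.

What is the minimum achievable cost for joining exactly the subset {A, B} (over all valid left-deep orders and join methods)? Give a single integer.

Selinger DP over subsets of {A,B}:
  {B}: scan cost=100, card=100
  {A}: scan cost=200, card=200
  {AB}: card=800; try (B,hash)→1800, (B,nl_idx)→2400, (A,merge)→2700, (B,merge)→2800, (A,hash)→3400, (A,nl)→20100 …(+1); best=1800 via (B,hash)

1800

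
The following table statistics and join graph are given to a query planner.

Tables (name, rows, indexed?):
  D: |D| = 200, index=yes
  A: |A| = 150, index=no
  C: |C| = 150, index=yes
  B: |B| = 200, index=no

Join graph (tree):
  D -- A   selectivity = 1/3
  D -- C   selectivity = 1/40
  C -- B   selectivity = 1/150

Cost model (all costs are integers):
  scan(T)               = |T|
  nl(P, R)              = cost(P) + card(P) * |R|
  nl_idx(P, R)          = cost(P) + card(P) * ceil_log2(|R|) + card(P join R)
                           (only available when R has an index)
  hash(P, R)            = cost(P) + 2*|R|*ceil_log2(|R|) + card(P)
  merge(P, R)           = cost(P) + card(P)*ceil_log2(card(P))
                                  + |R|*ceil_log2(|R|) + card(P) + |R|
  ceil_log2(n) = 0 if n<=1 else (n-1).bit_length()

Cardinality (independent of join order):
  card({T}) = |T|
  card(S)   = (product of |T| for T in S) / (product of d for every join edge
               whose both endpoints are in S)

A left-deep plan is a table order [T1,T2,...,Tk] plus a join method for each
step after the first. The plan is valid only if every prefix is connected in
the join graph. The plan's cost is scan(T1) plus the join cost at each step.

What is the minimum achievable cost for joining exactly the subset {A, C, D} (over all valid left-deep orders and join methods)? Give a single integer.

Selinger DP over subsets of {A,C,D}:
  {D}: scan cost=200, card=200
  {A}: scan cost=150, card=150
  {C}: scan cost=150, card=150
  {AD}: card=10000; try (A,hash)→2800, (D,merge)→3300, (A,merge)→3350, (D,hash)→3500, (D,nl_idx)→11350, (D,nl)→30150 …(+1); best=2800 via (A,hash)
  {CD}: card=750; try (D,nl_idx)→2100, (C,nl_idx)→2550, (C,hash)→2800, (D,merge)→3300, (C,merge)→3350, (D,hash)→3500 …(+2); best=2100 via (D,nl_idx)
  {ACD}: card=37500; try (A,hash)→5250, (A,merge)→11700, (C,hash)→15200, (A,nl)→114600, (C,nl_idx)→120300, (C,merge)→154150 …(+1); best=5250 via (A,hash)

5250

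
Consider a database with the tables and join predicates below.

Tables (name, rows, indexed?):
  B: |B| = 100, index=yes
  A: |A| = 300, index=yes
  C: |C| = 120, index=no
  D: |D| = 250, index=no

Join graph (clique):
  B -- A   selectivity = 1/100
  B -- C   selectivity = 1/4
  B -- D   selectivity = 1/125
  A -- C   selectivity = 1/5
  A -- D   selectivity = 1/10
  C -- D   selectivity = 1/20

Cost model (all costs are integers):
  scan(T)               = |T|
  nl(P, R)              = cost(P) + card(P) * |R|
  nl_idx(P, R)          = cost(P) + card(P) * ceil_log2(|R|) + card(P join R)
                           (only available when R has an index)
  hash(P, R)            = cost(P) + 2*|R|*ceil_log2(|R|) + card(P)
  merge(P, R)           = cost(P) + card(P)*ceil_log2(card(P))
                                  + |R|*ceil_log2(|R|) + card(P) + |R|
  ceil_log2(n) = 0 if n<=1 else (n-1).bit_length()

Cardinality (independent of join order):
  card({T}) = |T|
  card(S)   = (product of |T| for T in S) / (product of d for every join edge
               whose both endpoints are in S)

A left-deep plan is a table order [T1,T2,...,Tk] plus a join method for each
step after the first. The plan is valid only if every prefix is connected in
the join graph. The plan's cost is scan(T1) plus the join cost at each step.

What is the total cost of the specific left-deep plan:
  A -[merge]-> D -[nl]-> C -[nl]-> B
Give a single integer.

1805550

step 1: scan A: cost=300, card=300
step 2: join D via merge
    card(P join D) = 300*250/(10) = 7500
    cost = 300 + 300*9 + 250*8 + 300 + 250 = 5550
step 3: join C via nl
    card(P join C) = 7500*120/(5*20) = 9000
    cost = 5550 + 7500*120 = 905550
step 4: join B via nl
    card(P join B) = 9000*100/(100*4*125) = 18
    cost = 905550 + 9000*100 = 1805550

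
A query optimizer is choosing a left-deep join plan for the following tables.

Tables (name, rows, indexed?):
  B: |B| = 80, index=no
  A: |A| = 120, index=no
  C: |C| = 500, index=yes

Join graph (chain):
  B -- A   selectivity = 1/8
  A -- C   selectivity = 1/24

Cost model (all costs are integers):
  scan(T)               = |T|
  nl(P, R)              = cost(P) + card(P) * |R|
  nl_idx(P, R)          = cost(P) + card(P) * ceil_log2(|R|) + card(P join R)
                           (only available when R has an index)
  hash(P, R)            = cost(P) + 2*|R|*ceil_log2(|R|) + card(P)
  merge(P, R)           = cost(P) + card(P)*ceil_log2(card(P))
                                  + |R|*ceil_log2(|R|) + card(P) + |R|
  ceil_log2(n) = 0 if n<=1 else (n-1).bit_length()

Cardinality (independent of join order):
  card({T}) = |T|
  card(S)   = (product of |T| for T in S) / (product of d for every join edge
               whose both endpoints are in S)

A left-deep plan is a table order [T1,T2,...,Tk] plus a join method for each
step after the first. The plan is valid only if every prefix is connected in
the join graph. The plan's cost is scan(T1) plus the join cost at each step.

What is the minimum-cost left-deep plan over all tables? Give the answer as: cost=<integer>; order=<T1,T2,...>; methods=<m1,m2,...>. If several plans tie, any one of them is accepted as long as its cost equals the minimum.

cost=6300; order=C,A,B; methods=hash,hash

Selinger DP (subsets sized 1..n):
  {B}: scan cost=80, card=80
  {A}: scan cost=120, card=120
  {C}: scan cost=500, card=500
  {AB}: card=1200; try (B,hash)→1360, (A,merge)→1680, (B,merge)→1720, (A,hash)→1840, (A,nl)→9680, (B,nl)→9720; best=1360 via (B,hash)
  {AC}: card=2500; try (A,hash)→2680, (C,nl_idx)→3700, (C,merge)→6080, (A,merge)→6460, (C,hash)→9240, (C,nl)→60120 …(+1); best=2680 via (A,hash)
  {ABC}: card=25000; try (B,hash)→6300, (C,hash)→11560, (C,merge)→20760, (B,merge)→35820, (C,nl_idx)→37160, (B,nl)→202680 …(+1); best=6300 via (B,hash)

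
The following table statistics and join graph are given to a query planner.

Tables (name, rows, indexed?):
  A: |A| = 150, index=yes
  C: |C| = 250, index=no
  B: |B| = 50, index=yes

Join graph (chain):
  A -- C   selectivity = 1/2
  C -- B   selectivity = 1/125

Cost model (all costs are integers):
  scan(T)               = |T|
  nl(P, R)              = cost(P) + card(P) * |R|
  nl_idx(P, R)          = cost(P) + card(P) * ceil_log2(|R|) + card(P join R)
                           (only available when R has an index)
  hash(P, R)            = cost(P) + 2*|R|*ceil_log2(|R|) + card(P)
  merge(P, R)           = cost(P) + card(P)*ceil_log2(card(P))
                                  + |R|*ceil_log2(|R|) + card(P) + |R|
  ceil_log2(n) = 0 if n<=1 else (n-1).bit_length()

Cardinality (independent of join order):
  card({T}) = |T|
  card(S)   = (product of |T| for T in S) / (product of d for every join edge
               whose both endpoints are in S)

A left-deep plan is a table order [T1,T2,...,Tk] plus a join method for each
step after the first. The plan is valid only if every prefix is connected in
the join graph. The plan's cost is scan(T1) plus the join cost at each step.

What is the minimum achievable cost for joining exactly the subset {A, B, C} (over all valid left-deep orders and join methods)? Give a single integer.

Selinger DP over subsets of {A,B,C}:
  {A}: scan cost=150, card=150
  {C}: scan cost=250, card=250
  {B}: scan cost=50, card=50
  {AC}: card=18750; try (A,hash)→2900, (C,merge)→3750, (A,merge)→3850, (C,hash)→4300, (A,nl_idx)→21000, (C,nl)→37650 …(+1); best=2900 via (A,hash)
  {BC}: card=100; try (B,hash)→1100, (B,nl_idx)→1850, (C,merge)→2650, (B,merge)→2850, (C,hash)→4100, (C,nl)→12550 …(+1); best=1100 via (B,hash)
  {ABC}: card=7500; try (A,merge)→3250, (A,hash)→3600, (A,nl_idx)→9400, (A,nl)→16100, (B,hash)→22250, (B,nl_idx)→122900 …(+2); best=3250 via (A,merge)

3250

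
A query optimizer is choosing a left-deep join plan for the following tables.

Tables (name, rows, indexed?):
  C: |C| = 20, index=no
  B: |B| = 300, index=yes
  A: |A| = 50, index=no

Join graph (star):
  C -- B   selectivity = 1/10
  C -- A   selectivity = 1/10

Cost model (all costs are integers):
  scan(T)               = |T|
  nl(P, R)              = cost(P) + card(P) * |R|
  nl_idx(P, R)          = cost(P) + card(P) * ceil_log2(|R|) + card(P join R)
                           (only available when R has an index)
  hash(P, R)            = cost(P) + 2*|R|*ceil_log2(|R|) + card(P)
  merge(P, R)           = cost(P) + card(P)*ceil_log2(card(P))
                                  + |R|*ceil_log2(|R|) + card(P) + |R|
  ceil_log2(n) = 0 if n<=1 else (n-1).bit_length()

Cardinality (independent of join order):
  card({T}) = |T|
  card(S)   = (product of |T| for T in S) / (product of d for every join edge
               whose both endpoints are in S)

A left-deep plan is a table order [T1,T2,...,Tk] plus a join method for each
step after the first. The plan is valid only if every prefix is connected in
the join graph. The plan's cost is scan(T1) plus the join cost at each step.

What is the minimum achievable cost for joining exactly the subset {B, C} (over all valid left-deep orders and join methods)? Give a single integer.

800

Selinger DP over subsets of {B,C}:
  {C}: scan cost=20, card=20
  {B}: scan cost=300, card=300
  {BC}: card=600; try (C,hash)→800, (B,nl_idx)→800, (B,merge)→3140, (C,merge)→3420, (B,hash)→5440, (B,nl)→6020 …(+1); best=800 via (C,hash)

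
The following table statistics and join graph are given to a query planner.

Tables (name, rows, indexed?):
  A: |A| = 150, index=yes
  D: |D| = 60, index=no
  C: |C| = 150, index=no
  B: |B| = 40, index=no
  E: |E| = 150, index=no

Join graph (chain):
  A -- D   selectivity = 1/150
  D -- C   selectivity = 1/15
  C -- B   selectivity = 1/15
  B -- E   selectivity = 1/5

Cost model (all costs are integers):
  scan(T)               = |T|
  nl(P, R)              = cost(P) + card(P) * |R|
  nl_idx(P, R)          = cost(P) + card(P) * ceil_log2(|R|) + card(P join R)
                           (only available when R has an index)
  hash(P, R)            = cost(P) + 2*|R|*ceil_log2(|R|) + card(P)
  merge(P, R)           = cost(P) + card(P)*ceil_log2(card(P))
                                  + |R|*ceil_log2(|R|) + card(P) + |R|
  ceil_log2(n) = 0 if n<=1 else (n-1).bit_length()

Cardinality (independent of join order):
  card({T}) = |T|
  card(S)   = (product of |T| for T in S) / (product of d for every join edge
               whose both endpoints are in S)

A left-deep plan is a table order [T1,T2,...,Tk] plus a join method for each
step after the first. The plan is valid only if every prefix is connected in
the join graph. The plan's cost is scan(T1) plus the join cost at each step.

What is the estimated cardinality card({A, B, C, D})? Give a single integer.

1600

Tables in S: A(150), B(40), C(150), D(60)
Edges inside S: A-D(d=150), D-C(d=15), C-B(d=15)
numerator = 150 * 40 * 150 * 60 = 54000000
denominator = 150 * 15 * 15 = 33750
card(S) = 54000000 / 33750 = 1600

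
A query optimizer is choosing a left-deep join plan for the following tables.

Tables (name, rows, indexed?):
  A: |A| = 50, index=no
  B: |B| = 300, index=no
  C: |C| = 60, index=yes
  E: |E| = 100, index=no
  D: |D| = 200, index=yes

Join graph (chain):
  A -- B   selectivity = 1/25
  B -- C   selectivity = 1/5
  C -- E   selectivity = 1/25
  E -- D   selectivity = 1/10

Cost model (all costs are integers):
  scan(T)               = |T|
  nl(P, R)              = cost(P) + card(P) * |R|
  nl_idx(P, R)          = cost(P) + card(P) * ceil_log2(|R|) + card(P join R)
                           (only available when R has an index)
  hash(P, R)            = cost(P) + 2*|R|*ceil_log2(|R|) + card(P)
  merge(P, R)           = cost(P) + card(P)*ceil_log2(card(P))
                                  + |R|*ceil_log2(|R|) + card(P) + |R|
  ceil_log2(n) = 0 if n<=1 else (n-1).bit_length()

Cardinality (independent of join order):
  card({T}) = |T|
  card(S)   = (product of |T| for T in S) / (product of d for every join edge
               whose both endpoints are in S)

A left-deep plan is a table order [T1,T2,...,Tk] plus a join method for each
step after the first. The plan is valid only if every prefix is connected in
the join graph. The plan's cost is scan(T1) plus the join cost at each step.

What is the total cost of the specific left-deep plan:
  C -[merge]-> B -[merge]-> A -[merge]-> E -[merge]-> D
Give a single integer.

step 1: scan C: cost=60, card=60
step 2: join B via merge
    card(P join B) = 60*300/(5) = 3600
    cost = 60 + 60*6 + 300*9 + 60 + 300 = 3480
step 3: join A via merge
    card(P join A) = 3600*50/(25) = 7200
    cost = 3480 + 3600*12 + 50*6 + 3600 + 50 = 50630
step 4: join E via merge
    card(P join E) = 7200*100/(25) = 28800
    cost = 50630 + 7200*13 + 100*7 + 7200 + 100 = 152230
step 5: join D via merge
    card(P join D) = 28800*200/(10) = 576000
    cost = 152230 + 28800*15 + 200*8 + 28800 + 200 = 614830

614830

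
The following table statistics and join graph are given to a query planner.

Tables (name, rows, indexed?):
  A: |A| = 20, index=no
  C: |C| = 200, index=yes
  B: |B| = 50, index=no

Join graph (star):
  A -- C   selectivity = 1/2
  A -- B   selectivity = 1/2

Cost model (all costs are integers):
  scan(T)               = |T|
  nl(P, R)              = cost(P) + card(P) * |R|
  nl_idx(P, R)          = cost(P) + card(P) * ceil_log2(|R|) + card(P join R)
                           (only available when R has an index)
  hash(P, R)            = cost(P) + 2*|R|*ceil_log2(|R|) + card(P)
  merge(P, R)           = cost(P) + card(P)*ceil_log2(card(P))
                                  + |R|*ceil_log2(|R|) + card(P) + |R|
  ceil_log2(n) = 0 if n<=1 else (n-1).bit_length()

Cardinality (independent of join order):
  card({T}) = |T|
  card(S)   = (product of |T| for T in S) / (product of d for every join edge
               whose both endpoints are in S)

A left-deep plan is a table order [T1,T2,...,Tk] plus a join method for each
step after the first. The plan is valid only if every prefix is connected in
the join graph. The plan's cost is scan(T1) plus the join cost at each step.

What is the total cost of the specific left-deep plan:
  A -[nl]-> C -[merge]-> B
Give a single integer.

step 1: scan A: cost=20, card=20
step 2: join C via nl
    card(P join C) = 20*200/(2) = 2000
    cost = 20 + 20*200 = 4020
step 3: join B via merge
    card(P join B) = 2000*50/(2) = 50000
    cost = 4020 + 2000*11 + 50*6 + 2000 + 50 = 28370

28370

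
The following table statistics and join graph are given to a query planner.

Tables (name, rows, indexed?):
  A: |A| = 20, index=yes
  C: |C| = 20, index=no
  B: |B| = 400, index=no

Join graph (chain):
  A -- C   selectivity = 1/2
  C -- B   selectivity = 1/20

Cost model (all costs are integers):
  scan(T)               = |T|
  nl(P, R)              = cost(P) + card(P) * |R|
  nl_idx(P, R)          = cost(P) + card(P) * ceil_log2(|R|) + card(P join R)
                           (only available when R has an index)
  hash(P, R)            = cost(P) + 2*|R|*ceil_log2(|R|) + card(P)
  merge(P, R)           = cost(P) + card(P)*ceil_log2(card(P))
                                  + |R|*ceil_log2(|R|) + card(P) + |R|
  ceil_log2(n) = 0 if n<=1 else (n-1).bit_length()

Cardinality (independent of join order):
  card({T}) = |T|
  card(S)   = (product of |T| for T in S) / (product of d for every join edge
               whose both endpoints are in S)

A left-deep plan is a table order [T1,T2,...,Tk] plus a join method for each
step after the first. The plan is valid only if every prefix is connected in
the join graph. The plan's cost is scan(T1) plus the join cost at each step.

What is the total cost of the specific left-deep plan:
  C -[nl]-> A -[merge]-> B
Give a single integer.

6220

step 1: scan C: cost=20, card=20
step 2: join A via nl
    card(P join A) = 20*20/(2) = 200
    cost = 20 + 20*20 = 420
step 3: join B via merge
    card(P join B) = 200*400/(20) = 4000
    cost = 420 + 200*8 + 400*9 + 200 + 400 = 6220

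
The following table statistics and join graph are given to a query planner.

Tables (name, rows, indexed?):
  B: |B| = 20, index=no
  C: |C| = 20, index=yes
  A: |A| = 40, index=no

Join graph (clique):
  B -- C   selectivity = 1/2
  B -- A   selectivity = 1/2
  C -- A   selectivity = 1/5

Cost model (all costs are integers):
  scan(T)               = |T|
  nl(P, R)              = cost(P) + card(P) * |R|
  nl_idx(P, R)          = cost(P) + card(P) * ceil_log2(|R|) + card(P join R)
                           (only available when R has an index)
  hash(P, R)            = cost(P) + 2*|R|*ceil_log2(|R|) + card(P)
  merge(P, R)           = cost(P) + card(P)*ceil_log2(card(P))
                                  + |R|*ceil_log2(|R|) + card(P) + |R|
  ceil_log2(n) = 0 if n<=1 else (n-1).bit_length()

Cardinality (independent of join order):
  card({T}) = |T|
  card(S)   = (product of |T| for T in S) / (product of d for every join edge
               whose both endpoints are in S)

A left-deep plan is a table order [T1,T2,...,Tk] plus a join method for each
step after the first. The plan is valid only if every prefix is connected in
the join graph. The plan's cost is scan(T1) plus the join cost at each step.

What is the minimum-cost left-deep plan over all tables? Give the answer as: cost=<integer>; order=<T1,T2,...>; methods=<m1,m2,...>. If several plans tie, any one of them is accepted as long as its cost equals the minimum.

cost=640; order=A,C,B; methods=hash,hash

Selinger DP (subsets sized 1..n):
  {B}: scan cost=20, card=20
  {C}: scan cost=20, card=20
  {A}: scan cost=40, card=40
  {BC}: card=200; try (C,hash)→240, (B,hash)→240, (C,merge)→260, (B,merge)→260, (C,nl_idx)→320, (C,nl)→420 …(+1); best=240 via (C,hash)
  {AB}: card=400; try (B,hash)→280, (A,merge)→420, (B,merge)→440, (A,hash)→520, (A,nl)→820, (B,nl)→840; best=280 via (B,hash)
  {AC}: card=160; try (C,hash)→280, (C,nl_idx)→400, (A,merge)→420, (C,merge)→440, (A,hash)→520, (A,nl)→820 …(+1); best=280 via (C,hash)
  {ABC}: card=800; try (B,hash)→640, (C,hash)→880, (A,hash)→920, (B,merge)→1840, (A,merge)→2320, (C,nl_idx)→3080 …(+4); best=640 via (B,hash)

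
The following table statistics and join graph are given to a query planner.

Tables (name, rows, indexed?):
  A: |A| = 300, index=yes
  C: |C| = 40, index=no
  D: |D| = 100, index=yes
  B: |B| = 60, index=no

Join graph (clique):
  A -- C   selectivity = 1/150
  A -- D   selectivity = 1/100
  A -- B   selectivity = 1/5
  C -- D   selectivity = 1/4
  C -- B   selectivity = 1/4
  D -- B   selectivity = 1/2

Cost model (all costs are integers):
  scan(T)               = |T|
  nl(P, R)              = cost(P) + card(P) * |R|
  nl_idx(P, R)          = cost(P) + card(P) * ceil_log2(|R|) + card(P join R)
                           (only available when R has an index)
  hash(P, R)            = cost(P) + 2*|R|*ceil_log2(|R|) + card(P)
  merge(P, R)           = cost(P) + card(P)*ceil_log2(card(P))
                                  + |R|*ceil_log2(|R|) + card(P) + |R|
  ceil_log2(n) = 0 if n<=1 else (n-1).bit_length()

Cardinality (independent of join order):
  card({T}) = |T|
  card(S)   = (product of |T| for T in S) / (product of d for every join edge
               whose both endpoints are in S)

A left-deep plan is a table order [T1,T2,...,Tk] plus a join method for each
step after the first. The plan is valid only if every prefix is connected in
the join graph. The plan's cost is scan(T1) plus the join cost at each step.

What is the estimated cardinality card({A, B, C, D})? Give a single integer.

Tables in S: A(300), B(60), C(40), D(100)
Edges inside S: A-C(d=150), A-D(d=100), A-B(d=5), C-D(d=4), C-B(d=4), D-B(d=2)
numerator = 300 * 60 * 40 * 100 = 72000000
denominator = 150 * 100 * 5 * 4 * 4 * 2 = 2400000
card(S) = 72000000 / 2400000 = 30

30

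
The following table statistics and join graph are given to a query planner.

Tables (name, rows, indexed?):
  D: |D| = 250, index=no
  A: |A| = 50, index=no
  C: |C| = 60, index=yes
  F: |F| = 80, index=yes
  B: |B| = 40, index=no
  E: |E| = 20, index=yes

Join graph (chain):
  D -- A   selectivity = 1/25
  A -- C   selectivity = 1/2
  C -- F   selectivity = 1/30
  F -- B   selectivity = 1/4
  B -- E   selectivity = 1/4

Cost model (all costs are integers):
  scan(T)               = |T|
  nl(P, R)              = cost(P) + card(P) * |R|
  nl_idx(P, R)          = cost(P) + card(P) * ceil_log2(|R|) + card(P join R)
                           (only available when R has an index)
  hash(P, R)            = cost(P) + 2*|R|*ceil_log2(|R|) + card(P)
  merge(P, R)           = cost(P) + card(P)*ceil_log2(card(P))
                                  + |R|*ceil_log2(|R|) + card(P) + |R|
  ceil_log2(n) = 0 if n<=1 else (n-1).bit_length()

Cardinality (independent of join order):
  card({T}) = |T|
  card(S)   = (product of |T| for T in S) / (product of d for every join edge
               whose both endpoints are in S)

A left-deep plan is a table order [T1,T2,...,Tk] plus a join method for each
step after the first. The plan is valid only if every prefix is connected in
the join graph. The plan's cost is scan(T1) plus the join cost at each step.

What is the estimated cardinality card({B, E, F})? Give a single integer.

Tables in S: B(40), E(20), F(80)
Edges inside S: F-B(d=4), B-E(d=4)
numerator = 40 * 20 * 80 = 64000
denominator = 4 * 4 = 16
card(S) = 64000 / 16 = 4000

4000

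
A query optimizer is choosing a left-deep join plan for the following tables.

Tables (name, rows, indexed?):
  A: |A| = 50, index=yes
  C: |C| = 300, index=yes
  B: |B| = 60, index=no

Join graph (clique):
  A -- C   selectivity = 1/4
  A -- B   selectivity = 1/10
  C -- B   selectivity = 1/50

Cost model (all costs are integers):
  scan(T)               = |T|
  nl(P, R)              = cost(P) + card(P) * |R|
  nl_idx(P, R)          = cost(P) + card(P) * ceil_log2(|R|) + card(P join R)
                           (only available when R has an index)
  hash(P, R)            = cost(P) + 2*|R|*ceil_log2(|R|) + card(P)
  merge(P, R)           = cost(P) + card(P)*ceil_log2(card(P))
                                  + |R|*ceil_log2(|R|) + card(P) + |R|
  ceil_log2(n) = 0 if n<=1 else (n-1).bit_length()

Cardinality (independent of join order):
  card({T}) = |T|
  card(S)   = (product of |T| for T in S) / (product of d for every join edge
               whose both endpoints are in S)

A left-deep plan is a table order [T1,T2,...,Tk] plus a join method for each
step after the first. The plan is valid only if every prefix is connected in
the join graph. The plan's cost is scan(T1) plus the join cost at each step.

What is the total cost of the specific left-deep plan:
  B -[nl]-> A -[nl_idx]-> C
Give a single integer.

6210

step 1: scan B: cost=60, card=60
step 2: join A via nl
    card(P join A) = 60*50/(10) = 300
    cost = 60 + 60*50 = 3060
step 3: join C via nl_idx
    card(P join C) = 300*300/(4*50) = 450
    cost = 3060 + 300*9 + 450 = 6210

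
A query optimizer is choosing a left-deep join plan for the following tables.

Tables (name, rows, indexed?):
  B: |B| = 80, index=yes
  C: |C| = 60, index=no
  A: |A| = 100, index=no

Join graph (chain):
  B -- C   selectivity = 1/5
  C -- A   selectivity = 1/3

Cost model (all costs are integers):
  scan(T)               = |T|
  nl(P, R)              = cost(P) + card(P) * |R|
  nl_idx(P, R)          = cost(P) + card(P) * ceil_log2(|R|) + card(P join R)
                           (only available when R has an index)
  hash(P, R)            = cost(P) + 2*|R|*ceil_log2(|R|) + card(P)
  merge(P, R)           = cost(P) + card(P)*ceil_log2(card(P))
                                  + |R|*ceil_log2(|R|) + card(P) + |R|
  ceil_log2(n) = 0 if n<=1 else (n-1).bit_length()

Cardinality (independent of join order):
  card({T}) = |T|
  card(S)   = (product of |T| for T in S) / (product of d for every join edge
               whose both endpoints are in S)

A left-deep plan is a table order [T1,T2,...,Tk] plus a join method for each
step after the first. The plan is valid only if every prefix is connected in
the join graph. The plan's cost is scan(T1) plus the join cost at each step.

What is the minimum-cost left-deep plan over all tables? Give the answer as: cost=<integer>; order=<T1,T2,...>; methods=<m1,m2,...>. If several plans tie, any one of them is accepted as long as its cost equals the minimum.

cost=3240; order=B,C,A; methods=hash,hash

Selinger DP (subsets sized 1..n):
  {B}: scan cost=80, card=80
  {C}: scan cost=60, card=60
  {A}: scan cost=100, card=100
  {BC}: card=960; try (C,hash)→880, (B,merge)→1120, (C,merge)→1140, (B,hash)→1240, (B,nl_idx)→1440, (B,nl)→4860 …(+1); best=880 via (C,hash)
  {AC}: card=2000; try (C,hash)→920, (A,merge)→1280, (C,merge)→1320, (A,hash)→1520, (A,nl)→6060, (C,nl)→6100; best=920 via (C,hash)
  {ABC}: card=32000; try (A,hash)→3240, (B,hash)→4040, (A,merge)→12240, (B,merge)→25560, (B,nl_idx)→46920, (A,nl)→96880 …(+1); best=3240 via (A,hash)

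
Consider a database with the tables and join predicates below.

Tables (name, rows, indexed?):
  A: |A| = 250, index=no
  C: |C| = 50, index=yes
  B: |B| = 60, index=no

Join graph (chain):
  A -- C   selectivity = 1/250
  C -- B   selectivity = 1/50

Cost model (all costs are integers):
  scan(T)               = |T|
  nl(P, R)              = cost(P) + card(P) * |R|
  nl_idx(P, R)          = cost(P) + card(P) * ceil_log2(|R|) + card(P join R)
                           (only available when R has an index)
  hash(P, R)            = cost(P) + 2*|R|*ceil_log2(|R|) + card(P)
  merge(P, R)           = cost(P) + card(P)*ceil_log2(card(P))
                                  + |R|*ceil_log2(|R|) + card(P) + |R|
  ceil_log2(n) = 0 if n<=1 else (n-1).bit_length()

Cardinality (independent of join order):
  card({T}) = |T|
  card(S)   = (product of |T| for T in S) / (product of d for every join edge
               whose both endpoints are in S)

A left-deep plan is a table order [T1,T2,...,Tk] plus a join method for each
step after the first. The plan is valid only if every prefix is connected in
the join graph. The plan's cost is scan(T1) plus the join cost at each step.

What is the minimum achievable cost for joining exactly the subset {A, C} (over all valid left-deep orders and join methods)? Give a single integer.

1100

Selinger DP over subsets of {A,C}:
  {A}: scan cost=250, card=250
  {C}: scan cost=50, card=50
  {AC}: card=50; try (C,hash)→1100, (C,nl_idx)→1800, (A,merge)→2650, (C,merge)→2850, (A,hash)→4100, (A,nl)→12550 …(+1); best=1100 via (C,hash)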